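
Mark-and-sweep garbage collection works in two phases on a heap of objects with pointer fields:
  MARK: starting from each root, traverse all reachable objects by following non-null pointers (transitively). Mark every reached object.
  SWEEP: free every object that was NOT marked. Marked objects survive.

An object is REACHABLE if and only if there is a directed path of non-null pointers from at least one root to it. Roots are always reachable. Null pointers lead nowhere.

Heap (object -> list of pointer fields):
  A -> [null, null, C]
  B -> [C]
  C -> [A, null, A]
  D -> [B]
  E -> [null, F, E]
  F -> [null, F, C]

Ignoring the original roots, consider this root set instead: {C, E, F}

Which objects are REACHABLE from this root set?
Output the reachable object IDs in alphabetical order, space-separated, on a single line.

Roots: C E F
Mark C: refs=A null A, marked=C
Mark E: refs=null F E, marked=C E
Mark F: refs=null F C, marked=C E F
Mark A: refs=null null C, marked=A C E F
Unmarked (collected): B D

Answer: A C E F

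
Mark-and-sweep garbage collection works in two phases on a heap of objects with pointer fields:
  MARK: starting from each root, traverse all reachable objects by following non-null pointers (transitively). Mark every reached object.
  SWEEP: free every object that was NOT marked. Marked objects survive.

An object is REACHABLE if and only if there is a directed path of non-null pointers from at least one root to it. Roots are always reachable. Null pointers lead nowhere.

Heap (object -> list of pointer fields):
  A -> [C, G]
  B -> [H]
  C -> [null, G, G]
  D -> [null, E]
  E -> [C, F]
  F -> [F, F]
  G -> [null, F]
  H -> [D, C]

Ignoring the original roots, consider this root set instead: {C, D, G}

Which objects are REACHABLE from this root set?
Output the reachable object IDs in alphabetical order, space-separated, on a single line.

Answer: C D E F G

Derivation:
Roots: C D G
Mark C: refs=null G G, marked=C
Mark D: refs=null E, marked=C D
Mark G: refs=null F, marked=C D G
Mark E: refs=C F, marked=C D E G
Mark F: refs=F F, marked=C D E F G
Unmarked (collected): A B H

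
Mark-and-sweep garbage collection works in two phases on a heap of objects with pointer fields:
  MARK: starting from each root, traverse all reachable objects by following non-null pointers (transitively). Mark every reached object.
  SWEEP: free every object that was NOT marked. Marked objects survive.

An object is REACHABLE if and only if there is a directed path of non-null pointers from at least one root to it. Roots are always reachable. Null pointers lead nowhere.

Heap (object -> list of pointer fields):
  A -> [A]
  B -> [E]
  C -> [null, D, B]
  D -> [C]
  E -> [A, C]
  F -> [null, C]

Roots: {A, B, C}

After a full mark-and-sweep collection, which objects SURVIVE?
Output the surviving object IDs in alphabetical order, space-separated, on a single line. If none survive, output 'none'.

Roots: A B C
Mark A: refs=A, marked=A
Mark B: refs=E, marked=A B
Mark C: refs=null D B, marked=A B C
Mark E: refs=A C, marked=A B C E
Mark D: refs=C, marked=A B C D E
Unmarked (collected): F

Answer: A B C D E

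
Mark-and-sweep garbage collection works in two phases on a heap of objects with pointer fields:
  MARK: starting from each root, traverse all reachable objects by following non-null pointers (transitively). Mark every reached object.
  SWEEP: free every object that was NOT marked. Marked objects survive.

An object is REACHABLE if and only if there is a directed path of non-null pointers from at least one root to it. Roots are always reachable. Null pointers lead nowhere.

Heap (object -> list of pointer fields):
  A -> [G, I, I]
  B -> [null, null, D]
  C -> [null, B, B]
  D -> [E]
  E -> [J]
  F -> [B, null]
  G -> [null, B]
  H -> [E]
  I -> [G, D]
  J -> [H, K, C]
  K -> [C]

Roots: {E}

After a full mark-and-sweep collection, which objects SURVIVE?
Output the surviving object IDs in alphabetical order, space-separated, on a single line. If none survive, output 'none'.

Roots: E
Mark E: refs=J, marked=E
Mark J: refs=H K C, marked=E J
Mark H: refs=E, marked=E H J
Mark K: refs=C, marked=E H J K
Mark C: refs=null B B, marked=C E H J K
Mark B: refs=null null D, marked=B C E H J K
Mark D: refs=E, marked=B C D E H J K
Unmarked (collected): A F G I

Answer: B C D E H J K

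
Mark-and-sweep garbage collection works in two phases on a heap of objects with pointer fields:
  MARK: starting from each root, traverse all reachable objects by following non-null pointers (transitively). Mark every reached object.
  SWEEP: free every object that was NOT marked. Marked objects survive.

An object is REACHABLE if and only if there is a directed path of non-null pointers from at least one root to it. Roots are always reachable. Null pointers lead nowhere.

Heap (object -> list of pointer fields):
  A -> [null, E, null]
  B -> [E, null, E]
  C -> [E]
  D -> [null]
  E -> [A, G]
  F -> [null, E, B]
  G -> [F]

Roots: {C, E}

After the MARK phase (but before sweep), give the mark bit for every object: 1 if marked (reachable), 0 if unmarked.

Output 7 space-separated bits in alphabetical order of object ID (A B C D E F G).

Roots: C E
Mark C: refs=E, marked=C
Mark E: refs=A G, marked=C E
Mark A: refs=null E null, marked=A C E
Mark G: refs=F, marked=A C E G
Mark F: refs=null E B, marked=A C E F G
Mark B: refs=E null E, marked=A B C E F G
Unmarked (collected): D

Answer: 1 1 1 0 1 1 1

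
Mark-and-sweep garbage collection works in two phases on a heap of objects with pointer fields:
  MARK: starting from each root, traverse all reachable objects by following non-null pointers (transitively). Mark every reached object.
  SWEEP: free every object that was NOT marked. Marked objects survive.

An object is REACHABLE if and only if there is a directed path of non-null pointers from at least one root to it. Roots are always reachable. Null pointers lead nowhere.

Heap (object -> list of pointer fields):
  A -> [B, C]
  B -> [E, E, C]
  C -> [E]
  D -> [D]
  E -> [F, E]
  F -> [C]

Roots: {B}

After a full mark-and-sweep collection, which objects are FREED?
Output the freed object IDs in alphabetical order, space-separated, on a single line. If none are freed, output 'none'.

Roots: B
Mark B: refs=E E C, marked=B
Mark E: refs=F E, marked=B E
Mark C: refs=E, marked=B C E
Mark F: refs=C, marked=B C E F
Unmarked (collected): A D

Answer: A D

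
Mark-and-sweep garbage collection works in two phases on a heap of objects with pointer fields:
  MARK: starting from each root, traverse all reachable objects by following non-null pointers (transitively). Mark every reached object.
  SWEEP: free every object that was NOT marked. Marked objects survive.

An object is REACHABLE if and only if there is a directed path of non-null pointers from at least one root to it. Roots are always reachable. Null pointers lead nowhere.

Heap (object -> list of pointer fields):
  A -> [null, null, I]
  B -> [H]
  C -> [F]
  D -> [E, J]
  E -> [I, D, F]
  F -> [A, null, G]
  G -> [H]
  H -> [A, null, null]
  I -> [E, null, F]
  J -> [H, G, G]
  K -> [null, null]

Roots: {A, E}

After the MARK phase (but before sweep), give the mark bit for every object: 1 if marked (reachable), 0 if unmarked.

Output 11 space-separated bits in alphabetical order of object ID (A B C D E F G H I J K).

Answer: 1 0 0 1 1 1 1 1 1 1 0

Derivation:
Roots: A E
Mark A: refs=null null I, marked=A
Mark E: refs=I D F, marked=A E
Mark I: refs=E null F, marked=A E I
Mark D: refs=E J, marked=A D E I
Mark F: refs=A null G, marked=A D E F I
Mark J: refs=H G G, marked=A D E F I J
Mark G: refs=H, marked=A D E F G I J
Mark H: refs=A null null, marked=A D E F G H I J
Unmarked (collected): B C K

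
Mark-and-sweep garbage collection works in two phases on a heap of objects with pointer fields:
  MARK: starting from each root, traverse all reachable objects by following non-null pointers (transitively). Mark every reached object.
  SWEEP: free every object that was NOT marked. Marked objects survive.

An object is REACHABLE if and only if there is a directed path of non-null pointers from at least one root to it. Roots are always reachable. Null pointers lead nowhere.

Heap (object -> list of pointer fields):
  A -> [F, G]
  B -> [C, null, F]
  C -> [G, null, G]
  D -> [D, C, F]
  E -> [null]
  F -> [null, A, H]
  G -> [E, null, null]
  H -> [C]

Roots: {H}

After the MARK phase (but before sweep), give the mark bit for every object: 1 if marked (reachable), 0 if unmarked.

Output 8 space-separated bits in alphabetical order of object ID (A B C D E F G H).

Roots: H
Mark H: refs=C, marked=H
Mark C: refs=G null G, marked=C H
Mark G: refs=E null null, marked=C G H
Mark E: refs=null, marked=C E G H
Unmarked (collected): A B D F

Answer: 0 0 1 0 1 0 1 1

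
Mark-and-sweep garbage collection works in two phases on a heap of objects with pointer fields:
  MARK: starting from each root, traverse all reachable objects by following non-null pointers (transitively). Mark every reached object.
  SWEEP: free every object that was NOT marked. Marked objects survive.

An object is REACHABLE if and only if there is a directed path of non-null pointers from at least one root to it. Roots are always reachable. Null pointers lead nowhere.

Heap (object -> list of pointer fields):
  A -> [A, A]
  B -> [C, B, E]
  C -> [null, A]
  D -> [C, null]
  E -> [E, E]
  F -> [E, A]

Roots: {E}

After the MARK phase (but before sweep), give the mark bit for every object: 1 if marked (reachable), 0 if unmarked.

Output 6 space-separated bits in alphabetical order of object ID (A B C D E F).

Roots: E
Mark E: refs=E E, marked=E
Unmarked (collected): A B C D F

Answer: 0 0 0 0 1 0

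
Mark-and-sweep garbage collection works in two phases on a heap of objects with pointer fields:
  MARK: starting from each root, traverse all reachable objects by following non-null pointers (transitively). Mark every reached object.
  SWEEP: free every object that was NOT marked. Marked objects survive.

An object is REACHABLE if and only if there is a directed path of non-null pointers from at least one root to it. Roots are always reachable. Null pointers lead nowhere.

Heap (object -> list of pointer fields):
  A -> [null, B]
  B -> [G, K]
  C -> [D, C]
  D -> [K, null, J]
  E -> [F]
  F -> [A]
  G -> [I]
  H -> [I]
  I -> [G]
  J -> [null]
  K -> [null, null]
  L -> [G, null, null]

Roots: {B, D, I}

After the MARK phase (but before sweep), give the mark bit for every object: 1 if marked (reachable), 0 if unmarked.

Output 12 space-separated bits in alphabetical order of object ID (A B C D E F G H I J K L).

Answer: 0 1 0 1 0 0 1 0 1 1 1 0

Derivation:
Roots: B D I
Mark B: refs=G K, marked=B
Mark D: refs=K null J, marked=B D
Mark I: refs=G, marked=B D I
Mark G: refs=I, marked=B D G I
Mark K: refs=null null, marked=B D G I K
Mark J: refs=null, marked=B D G I J K
Unmarked (collected): A C E F H L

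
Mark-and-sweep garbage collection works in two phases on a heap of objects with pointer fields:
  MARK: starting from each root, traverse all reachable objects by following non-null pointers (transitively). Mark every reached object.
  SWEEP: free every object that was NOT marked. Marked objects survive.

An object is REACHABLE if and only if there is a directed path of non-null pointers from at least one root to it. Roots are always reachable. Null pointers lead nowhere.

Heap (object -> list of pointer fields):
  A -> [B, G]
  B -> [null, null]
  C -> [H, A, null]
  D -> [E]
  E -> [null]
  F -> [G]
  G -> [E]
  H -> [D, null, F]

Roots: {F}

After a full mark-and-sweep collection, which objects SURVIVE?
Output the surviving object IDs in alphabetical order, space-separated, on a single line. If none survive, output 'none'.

Answer: E F G

Derivation:
Roots: F
Mark F: refs=G, marked=F
Mark G: refs=E, marked=F G
Mark E: refs=null, marked=E F G
Unmarked (collected): A B C D H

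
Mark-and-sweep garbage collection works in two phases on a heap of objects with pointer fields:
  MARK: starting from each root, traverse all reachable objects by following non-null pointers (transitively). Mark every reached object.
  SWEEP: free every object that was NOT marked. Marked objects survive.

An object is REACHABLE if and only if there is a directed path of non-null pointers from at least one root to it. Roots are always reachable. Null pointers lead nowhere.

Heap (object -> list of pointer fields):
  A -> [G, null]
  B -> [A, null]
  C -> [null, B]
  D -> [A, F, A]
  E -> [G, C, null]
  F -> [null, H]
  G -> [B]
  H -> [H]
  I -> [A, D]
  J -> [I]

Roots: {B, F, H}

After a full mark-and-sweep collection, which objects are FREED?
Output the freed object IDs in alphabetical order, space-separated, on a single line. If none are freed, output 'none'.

Roots: B F H
Mark B: refs=A null, marked=B
Mark F: refs=null H, marked=B F
Mark H: refs=H, marked=B F H
Mark A: refs=G null, marked=A B F H
Mark G: refs=B, marked=A B F G H
Unmarked (collected): C D E I J

Answer: C D E I J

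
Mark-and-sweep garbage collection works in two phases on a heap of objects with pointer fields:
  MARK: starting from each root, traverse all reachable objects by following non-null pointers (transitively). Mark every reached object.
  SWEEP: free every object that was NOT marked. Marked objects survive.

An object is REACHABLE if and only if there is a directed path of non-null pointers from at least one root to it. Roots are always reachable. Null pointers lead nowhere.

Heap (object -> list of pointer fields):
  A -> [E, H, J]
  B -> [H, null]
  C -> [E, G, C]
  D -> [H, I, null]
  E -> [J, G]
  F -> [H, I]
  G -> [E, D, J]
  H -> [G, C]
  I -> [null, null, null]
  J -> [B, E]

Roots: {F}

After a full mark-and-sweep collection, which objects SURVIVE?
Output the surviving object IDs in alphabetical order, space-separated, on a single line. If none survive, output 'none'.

Answer: B C D E F G H I J

Derivation:
Roots: F
Mark F: refs=H I, marked=F
Mark H: refs=G C, marked=F H
Mark I: refs=null null null, marked=F H I
Mark G: refs=E D J, marked=F G H I
Mark C: refs=E G C, marked=C F G H I
Mark E: refs=J G, marked=C E F G H I
Mark D: refs=H I null, marked=C D E F G H I
Mark J: refs=B E, marked=C D E F G H I J
Mark B: refs=H null, marked=B C D E F G H I J
Unmarked (collected): A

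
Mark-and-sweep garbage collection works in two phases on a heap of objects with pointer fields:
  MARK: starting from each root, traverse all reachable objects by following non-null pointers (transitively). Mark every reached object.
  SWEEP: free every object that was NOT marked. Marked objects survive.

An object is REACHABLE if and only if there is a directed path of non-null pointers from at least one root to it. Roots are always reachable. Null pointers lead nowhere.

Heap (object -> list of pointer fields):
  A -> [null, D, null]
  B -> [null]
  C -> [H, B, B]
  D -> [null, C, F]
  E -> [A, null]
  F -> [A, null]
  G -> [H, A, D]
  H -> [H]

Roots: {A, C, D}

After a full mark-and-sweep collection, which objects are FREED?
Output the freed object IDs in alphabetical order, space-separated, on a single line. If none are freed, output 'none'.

Answer: E G

Derivation:
Roots: A C D
Mark A: refs=null D null, marked=A
Mark C: refs=H B B, marked=A C
Mark D: refs=null C F, marked=A C D
Mark H: refs=H, marked=A C D H
Mark B: refs=null, marked=A B C D H
Mark F: refs=A null, marked=A B C D F H
Unmarked (collected): E G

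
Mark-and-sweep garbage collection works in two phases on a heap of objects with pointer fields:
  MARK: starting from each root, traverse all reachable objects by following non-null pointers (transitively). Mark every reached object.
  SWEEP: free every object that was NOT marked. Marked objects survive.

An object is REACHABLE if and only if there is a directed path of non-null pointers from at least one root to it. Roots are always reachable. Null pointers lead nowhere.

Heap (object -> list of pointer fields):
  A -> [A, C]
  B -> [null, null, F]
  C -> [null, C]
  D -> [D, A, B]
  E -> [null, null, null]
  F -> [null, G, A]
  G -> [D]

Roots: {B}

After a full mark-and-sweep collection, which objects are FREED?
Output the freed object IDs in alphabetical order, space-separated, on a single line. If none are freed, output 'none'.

Answer: E

Derivation:
Roots: B
Mark B: refs=null null F, marked=B
Mark F: refs=null G A, marked=B F
Mark G: refs=D, marked=B F G
Mark A: refs=A C, marked=A B F G
Mark D: refs=D A B, marked=A B D F G
Mark C: refs=null C, marked=A B C D F G
Unmarked (collected): E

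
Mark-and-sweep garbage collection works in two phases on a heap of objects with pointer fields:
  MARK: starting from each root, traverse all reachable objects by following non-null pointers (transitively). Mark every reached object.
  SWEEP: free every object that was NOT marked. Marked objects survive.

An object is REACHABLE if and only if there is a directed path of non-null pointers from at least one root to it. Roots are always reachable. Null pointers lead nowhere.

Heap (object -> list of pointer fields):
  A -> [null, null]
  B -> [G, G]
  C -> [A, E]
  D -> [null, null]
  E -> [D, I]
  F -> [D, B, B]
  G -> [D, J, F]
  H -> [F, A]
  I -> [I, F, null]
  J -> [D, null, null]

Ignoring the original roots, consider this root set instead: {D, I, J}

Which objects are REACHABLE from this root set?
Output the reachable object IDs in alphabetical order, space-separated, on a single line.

Roots: D I J
Mark D: refs=null null, marked=D
Mark I: refs=I F null, marked=D I
Mark J: refs=D null null, marked=D I J
Mark F: refs=D B B, marked=D F I J
Mark B: refs=G G, marked=B D F I J
Mark G: refs=D J F, marked=B D F G I J
Unmarked (collected): A C E H

Answer: B D F G I J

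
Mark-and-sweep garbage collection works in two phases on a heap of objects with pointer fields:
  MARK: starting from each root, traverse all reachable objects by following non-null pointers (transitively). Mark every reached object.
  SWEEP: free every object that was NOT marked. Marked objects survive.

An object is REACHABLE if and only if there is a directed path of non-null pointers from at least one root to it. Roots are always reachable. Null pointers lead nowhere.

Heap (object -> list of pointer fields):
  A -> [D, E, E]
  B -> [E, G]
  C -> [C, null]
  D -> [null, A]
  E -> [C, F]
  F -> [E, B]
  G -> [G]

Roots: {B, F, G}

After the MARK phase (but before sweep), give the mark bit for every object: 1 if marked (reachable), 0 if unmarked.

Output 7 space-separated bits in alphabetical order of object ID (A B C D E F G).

Roots: B F G
Mark B: refs=E G, marked=B
Mark F: refs=E B, marked=B F
Mark G: refs=G, marked=B F G
Mark E: refs=C F, marked=B E F G
Mark C: refs=C null, marked=B C E F G
Unmarked (collected): A D

Answer: 0 1 1 0 1 1 1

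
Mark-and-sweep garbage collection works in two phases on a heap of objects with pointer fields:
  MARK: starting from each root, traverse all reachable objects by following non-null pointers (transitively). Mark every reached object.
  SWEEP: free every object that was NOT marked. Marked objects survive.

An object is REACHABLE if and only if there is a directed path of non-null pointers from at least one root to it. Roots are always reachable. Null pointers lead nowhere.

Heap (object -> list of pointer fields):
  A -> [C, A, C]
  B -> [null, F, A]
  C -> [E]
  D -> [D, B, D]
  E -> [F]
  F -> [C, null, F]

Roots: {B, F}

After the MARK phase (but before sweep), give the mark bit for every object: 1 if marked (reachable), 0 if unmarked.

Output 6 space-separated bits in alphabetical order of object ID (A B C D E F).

Roots: B F
Mark B: refs=null F A, marked=B
Mark F: refs=C null F, marked=B F
Mark A: refs=C A C, marked=A B F
Mark C: refs=E, marked=A B C F
Mark E: refs=F, marked=A B C E F
Unmarked (collected): D

Answer: 1 1 1 0 1 1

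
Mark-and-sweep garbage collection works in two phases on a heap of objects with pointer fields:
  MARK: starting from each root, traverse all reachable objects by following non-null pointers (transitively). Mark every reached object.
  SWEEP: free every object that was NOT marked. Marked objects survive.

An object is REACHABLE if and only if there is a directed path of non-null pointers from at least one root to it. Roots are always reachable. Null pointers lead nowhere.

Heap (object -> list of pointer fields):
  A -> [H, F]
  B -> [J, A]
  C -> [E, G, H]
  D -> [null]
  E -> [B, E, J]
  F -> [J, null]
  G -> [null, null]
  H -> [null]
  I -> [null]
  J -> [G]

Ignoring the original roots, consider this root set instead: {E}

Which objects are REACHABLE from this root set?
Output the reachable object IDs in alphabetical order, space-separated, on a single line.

Roots: E
Mark E: refs=B E J, marked=E
Mark B: refs=J A, marked=B E
Mark J: refs=G, marked=B E J
Mark A: refs=H F, marked=A B E J
Mark G: refs=null null, marked=A B E G J
Mark H: refs=null, marked=A B E G H J
Mark F: refs=J null, marked=A B E F G H J
Unmarked (collected): C D I

Answer: A B E F G H J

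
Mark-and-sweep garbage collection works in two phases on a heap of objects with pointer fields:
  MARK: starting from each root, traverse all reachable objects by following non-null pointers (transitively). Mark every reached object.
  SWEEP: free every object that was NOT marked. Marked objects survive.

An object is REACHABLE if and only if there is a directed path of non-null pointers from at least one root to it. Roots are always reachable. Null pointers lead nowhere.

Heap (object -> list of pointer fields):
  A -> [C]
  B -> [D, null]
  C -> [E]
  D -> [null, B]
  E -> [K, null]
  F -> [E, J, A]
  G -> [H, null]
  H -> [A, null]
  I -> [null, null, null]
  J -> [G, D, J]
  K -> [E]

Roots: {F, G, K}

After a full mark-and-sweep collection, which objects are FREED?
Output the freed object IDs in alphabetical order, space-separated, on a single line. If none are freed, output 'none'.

Answer: I

Derivation:
Roots: F G K
Mark F: refs=E J A, marked=F
Mark G: refs=H null, marked=F G
Mark K: refs=E, marked=F G K
Mark E: refs=K null, marked=E F G K
Mark J: refs=G D J, marked=E F G J K
Mark A: refs=C, marked=A E F G J K
Mark H: refs=A null, marked=A E F G H J K
Mark D: refs=null B, marked=A D E F G H J K
Mark C: refs=E, marked=A C D E F G H J K
Mark B: refs=D null, marked=A B C D E F G H J K
Unmarked (collected): I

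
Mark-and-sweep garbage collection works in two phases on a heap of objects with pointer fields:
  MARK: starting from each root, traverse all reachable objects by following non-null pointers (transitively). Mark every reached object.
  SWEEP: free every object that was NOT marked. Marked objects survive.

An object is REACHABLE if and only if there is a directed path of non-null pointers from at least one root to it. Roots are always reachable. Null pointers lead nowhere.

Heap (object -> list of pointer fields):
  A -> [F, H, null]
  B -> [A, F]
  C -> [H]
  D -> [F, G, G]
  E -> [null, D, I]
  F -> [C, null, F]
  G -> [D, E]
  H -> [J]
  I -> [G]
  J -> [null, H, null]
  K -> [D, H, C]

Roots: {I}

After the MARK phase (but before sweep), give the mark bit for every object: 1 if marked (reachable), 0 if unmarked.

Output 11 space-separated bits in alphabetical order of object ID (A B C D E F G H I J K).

Roots: I
Mark I: refs=G, marked=I
Mark G: refs=D E, marked=G I
Mark D: refs=F G G, marked=D G I
Mark E: refs=null D I, marked=D E G I
Mark F: refs=C null F, marked=D E F G I
Mark C: refs=H, marked=C D E F G I
Mark H: refs=J, marked=C D E F G H I
Mark J: refs=null H null, marked=C D E F G H I J
Unmarked (collected): A B K

Answer: 0 0 1 1 1 1 1 1 1 1 0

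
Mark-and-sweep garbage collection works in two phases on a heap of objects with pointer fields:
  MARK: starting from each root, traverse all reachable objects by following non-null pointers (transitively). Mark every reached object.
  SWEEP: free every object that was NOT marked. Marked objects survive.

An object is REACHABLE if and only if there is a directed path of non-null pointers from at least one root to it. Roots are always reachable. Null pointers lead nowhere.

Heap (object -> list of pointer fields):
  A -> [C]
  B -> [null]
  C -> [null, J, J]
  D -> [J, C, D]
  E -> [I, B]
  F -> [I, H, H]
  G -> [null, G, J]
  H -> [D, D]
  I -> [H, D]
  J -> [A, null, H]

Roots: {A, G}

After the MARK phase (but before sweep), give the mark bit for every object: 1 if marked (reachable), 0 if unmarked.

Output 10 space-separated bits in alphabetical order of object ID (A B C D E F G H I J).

Roots: A G
Mark A: refs=C, marked=A
Mark G: refs=null G J, marked=A G
Mark C: refs=null J J, marked=A C G
Mark J: refs=A null H, marked=A C G J
Mark H: refs=D D, marked=A C G H J
Mark D: refs=J C D, marked=A C D G H J
Unmarked (collected): B E F I

Answer: 1 0 1 1 0 0 1 1 0 1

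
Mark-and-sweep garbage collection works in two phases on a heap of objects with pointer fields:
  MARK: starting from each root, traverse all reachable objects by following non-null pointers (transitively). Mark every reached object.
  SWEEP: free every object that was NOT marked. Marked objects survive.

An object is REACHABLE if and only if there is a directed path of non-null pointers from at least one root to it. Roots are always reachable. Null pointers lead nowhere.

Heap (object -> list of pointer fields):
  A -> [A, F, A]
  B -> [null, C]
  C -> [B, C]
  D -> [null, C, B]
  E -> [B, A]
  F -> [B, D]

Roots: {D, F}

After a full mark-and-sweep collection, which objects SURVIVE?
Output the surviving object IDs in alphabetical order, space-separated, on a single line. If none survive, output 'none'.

Answer: B C D F

Derivation:
Roots: D F
Mark D: refs=null C B, marked=D
Mark F: refs=B D, marked=D F
Mark C: refs=B C, marked=C D F
Mark B: refs=null C, marked=B C D F
Unmarked (collected): A E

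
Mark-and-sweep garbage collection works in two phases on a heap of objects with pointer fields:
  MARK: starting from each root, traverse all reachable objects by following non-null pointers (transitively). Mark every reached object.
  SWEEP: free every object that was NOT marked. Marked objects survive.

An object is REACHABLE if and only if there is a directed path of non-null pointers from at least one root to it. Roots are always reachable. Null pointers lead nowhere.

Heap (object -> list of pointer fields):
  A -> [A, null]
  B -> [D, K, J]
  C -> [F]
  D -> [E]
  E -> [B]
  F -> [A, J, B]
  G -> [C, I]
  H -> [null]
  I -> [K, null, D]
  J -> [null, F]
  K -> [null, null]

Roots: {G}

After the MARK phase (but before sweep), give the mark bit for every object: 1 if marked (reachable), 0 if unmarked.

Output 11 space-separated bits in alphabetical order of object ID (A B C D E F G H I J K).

Roots: G
Mark G: refs=C I, marked=G
Mark C: refs=F, marked=C G
Mark I: refs=K null D, marked=C G I
Mark F: refs=A J B, marked=C F G I
Mark K: refs=null null, marked=C F G I K
Mark D: refs=E, marked=C D F G I K
Mark A: refs=A null, marked=A C D F G I K
Mark J: refs=null F, marked=A C D F G I J K
Mark B: refs=D K J, marked=A B C D F G I J K
Mark E: refs=B, marked=A B C D E F G I J K
Unmarked (collected): H

Answer: 1 1 1 1 1 1 1 0 1 1 1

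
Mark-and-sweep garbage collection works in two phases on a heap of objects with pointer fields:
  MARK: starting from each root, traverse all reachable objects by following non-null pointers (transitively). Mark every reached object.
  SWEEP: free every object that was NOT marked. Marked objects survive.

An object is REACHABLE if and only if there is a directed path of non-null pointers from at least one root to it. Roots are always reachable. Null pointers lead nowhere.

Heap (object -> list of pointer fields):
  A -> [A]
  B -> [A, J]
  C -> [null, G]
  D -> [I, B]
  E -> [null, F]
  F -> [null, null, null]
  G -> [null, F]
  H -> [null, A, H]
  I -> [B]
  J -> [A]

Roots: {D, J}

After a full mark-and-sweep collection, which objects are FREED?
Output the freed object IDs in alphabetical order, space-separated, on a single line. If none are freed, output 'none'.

Roots: D J
Mark D: refs=I B, marked=D
Mark J: refs=A, marked=D J
Mark I: refs=B, marked=D I J
Mark B: refs=A J, marked=B D I J
Mark A: refs=A, marked=A B D I J
Unmarked (collected): C E F G H

Answer: C E F G H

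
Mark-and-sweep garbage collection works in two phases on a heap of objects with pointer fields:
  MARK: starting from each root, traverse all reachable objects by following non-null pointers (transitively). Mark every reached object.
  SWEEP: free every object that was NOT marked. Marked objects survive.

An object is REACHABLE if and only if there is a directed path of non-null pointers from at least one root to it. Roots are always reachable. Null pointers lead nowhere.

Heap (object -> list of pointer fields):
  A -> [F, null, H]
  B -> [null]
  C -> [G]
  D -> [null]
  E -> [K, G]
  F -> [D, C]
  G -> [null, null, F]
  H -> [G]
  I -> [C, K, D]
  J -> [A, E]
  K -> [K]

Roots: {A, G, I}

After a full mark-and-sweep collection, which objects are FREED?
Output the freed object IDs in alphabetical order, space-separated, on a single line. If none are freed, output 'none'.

Answer: B E J

Derivation:
Roots: A G I
Mark A: refs=F null H, marked=A
Mark G: refs=null null F, marked=A G
Mark I: refs=C K D, marked=A G I
Mark F: refs=D C, marked=A F G I
Mark H: refs=G, marked=A F G H I
Mark C: refs=G, marked=A C F G H I
Mark K: refs=K, marked=A C F G H I K
Mark D: refs=null, marked=A C D F G H I K
Unmarked (collected): B E J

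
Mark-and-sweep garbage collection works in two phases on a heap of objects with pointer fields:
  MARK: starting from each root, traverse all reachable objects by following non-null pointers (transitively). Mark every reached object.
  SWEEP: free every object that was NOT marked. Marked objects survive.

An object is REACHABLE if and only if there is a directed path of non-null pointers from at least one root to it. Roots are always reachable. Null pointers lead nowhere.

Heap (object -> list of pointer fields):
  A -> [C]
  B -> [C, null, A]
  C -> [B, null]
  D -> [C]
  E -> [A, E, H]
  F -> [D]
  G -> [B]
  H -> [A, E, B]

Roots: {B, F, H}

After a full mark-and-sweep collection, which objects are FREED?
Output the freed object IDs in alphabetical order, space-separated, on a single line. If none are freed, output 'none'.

Answer: G

Derivation:
Roots: B F H
Mark B: refs=C null A, marked=B
Mark F: refs=D, marked=B F
Mark H: refs=A E B, marked=B F H
Mark C: refs=B null, marked=B C F H
Mark A: refs=C, marked=A B C F H
Mark D: refs=C, marked=A B C D F H
Mark E: refs=A E H, marked=A B C D E F H
Unmarked (collected): G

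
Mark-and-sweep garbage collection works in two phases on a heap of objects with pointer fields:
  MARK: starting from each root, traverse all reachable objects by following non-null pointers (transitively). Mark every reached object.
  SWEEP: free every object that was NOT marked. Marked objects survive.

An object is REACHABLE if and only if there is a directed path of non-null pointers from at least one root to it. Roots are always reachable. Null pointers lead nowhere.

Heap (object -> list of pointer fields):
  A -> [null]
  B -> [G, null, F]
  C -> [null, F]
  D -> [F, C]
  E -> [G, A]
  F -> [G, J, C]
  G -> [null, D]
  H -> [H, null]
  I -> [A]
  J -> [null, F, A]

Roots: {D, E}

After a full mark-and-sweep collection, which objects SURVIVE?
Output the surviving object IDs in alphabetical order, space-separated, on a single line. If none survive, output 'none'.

Roots: D E
Mark D: refs=F C, marked=D
Mark E: refs=G A, marked=D E
Mark F: refs=G J C, marked=D E F
Mark C: refs=null F, marked=C D E F
Mark G: refs=null D, marked=C D E F G
Mark A: refs=null, marked=A C D E F G
Mark J: refs=null F A, marked=A C D E F G J
Unmarked (collected): B H I

Answer: A C D E F G J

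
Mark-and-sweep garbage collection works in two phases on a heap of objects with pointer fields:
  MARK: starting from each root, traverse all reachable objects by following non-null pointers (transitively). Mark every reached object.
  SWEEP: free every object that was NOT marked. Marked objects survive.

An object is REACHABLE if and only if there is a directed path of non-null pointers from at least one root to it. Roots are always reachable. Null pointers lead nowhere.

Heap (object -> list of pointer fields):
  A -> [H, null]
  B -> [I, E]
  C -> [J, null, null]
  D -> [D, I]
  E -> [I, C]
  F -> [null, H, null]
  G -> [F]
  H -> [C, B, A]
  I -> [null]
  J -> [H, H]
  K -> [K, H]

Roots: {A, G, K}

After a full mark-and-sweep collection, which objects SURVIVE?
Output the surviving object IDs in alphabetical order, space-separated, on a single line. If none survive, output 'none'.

Answer: A B C E F G H I J K

Derivation:
Roots: A G K
Mark A: refs=H null, marked=A
Mark G: refs=F, marked=A G
Mark K: refs=K H, marked=A G K
Mark H: refs=C B A, marked=A G H K
Mark F: refs=null H null, marked=A F G H K
Mark C: refs=J null null, marked=A C F G H K
Mark B: refs=I E, marked=A B C F G H K
Mark J: refs=H H, marked=A B C F G H J K
Mark I: refs=null, marked=A B C F G H I J K
Mark E: refs=I C, marked=A B C E F G H I J K
Unmarked (collected): D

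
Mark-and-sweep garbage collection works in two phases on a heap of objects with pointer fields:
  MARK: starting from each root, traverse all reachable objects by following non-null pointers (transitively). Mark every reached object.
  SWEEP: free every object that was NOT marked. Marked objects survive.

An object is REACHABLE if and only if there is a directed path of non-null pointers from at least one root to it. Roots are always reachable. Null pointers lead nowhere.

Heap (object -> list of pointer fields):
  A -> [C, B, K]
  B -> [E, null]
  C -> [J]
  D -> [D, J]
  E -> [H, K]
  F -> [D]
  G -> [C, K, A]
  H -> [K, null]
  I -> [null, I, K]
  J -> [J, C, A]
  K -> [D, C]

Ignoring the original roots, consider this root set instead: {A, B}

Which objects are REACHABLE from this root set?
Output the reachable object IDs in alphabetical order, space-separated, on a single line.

Answer: A B C D E H J K

Derivation:
Roots: A B
Mark A: refs=C B K, marked=A
Mark B: refs=E null, marked=A B
Mark C: refs=J, marked=A B C
Mark K: refs=D C, marked=A B C K
Mark E: refs=H K, marked=A B C E K
Mark J: refs=J C A, marked=A B C E J K
Mark D: refs=D J, marked=A B C D E J K
Mark H: refs=K null, marked=A B C D E H J K
Unmarked (collected): F G I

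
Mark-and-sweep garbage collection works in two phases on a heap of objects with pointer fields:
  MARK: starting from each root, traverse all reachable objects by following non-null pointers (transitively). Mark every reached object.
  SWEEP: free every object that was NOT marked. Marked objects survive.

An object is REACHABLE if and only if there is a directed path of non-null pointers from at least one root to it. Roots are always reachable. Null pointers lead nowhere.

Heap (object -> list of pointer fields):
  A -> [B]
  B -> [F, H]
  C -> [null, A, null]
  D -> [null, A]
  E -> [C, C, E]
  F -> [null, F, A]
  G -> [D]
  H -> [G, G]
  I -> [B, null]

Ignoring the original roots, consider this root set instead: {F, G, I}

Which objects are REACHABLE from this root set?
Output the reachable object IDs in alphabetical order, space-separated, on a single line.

Answer: A B D F G H I

Derivation:
Roots: F G I
Mark F: refs=null F A, marked=F
Mark G: refs=D, marked=F G
Mark I: refs=B null, marked=F G I
Mark A: refs=B, marked=A F G I
Mark D: refs=null A, marked=A D F G I
Mark B: refs=F H, marked=A B D F G I
Mark H: refs=G G, marked=A B D F G H I
Unmarked (collected): C E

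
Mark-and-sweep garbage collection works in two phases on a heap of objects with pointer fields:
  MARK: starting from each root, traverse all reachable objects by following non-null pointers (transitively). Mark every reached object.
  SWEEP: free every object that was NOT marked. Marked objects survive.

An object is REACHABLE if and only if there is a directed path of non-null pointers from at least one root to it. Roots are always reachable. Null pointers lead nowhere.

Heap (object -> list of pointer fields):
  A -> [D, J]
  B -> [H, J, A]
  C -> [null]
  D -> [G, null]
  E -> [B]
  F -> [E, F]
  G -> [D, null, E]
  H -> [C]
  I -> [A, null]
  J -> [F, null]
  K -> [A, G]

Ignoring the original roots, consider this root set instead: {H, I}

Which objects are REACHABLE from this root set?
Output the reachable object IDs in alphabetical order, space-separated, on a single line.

Roots: H I
Mark H: refs=C, marked=H
Mark I: refs=A null, marked=H I
Mark C: refs=null, marked=C H I
Mark A: refs=D J, marked=A C H I
Mark D: refs=G null, marked=A C D H I
Mark J: refs=F null, marked=A C D H I J
Mark G: refs=D null E, marked=A C D G H I J
Mark F: refs=E F, marked=A C D F G H I J
Mark E: refs=B, marked=A C D E F G H I J
Mark B: refs=H J A, marked=A B C D E F G H I J
Unmarked (collected): K

Answer: A B C D E F G H I J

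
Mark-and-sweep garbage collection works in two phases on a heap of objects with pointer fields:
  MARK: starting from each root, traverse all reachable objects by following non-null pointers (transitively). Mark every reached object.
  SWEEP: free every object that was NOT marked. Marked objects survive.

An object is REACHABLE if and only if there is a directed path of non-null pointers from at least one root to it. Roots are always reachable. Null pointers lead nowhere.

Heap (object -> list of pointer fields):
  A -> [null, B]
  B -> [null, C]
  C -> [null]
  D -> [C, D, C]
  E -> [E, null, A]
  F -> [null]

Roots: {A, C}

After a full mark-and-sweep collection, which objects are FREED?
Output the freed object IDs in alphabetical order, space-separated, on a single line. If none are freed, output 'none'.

Roots: A C
Mark A: refs=null B, marked=A
Mark C: refs=null, marked=A C
Mark B: refs=null C, marked=A B C
Unmarked (collected): D E F

Answer: D E F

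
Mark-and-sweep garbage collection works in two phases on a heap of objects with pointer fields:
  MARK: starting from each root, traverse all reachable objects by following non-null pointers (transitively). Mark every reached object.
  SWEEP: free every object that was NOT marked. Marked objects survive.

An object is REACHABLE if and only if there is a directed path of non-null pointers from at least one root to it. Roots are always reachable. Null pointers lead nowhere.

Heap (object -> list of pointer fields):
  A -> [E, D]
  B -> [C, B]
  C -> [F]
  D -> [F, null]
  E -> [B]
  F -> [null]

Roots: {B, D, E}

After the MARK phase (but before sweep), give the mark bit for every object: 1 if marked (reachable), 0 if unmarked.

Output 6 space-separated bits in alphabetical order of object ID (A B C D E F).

Answer: 0 1 1 1 1 1

Derivation:
Roots: B D E
Mark B: refs=C B, marked=B
Mark D: refs=F null, marked=B D
Mark E: refs=B, marked=B D E
Mark C: refs=F, marked=B C D E
Mark F: refs=null, marked=B C D E F
Unmarked (collected): A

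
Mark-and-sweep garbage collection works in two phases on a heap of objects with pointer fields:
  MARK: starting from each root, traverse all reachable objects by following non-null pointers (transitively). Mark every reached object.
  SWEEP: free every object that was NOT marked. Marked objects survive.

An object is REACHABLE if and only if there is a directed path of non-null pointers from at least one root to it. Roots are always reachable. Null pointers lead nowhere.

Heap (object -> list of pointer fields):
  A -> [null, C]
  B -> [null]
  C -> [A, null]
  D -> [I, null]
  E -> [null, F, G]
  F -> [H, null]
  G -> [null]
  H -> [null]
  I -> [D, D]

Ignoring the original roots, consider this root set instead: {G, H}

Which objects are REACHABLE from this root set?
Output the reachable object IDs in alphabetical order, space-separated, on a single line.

Answer: G H

Derivation:
Roots: G H
Mark G: refs=null, marked=G
Mark H: refs=null, marked=G H
Unmarked (collected): A B C D E F I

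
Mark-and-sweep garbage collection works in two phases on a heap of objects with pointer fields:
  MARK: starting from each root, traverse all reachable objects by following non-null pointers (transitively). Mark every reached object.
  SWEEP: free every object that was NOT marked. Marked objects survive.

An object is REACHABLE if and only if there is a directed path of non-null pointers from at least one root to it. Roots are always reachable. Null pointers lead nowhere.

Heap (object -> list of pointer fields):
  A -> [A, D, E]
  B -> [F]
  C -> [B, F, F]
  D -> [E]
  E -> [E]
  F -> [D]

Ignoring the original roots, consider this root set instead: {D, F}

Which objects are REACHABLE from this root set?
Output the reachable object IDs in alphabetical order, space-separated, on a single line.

Roots: D F
Mark D: refs=E, marked=D
Mark F: refs=D, marked=D F
Mark E: refs=E, marked=D E F
Unmarked (collected): A B C

Answer: D E F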